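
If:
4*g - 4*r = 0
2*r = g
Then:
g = 0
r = 0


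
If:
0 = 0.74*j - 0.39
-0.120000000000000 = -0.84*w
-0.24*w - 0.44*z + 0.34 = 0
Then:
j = 0.53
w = 0.14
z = 0.69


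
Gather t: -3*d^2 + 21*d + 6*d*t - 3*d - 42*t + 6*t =-3*d^2 + 18*d + t*(6*d - 36)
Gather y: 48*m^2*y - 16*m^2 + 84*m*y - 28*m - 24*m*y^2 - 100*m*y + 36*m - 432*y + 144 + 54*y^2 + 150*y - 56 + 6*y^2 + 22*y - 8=-16*m^2 + 8*m + y^2*(60 - 24*m) + y*(48*m^2 - 16*m - 260) + 80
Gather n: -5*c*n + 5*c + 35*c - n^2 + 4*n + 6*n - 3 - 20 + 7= 40*c - n^2 + n*(10 - 5*c) - 16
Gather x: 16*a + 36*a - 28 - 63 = 52*a - 91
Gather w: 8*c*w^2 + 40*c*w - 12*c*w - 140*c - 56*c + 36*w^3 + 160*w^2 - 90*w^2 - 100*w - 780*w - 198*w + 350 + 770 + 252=-196*c + 36*w^3 + w^2*(8*c + 70) + w*(28*c - 1078) + 1372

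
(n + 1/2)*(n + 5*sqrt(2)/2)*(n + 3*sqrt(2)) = n^3 + n^2/2 + 11*sqrt(2)*n^2/2 + 11*sqrt(2)*n/4 + 15*n + 15/2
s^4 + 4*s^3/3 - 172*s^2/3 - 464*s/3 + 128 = (s - 8)*(s - 2/3)*(s + 4)*(s + 6)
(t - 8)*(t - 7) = t^2 - 15*t + 56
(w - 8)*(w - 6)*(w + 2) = w^3 - 12*w^2 + 20*w + 96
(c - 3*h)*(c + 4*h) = c^2 + c*h - 12*h^2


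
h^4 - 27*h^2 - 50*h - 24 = (h - 6)*(h + 1)^2*(h + 4)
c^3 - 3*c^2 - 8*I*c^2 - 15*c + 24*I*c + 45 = (c - 3)*(c - 5*I)*(c - 3*I)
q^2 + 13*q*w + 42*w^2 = (q + 6*w)*(q + 7*w)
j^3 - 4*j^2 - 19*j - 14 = (j - 7)*(j + 1)*(j + 2)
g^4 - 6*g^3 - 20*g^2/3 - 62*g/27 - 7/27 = (g - 7)*(g + 1/3)^3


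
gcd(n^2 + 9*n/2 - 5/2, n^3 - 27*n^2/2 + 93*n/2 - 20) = n - 1/2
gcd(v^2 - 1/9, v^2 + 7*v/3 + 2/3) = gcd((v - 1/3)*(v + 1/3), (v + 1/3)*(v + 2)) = v + 1/3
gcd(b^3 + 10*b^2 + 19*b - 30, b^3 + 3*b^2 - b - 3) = b - 1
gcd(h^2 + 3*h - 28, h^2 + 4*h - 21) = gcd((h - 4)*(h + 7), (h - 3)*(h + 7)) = h + 7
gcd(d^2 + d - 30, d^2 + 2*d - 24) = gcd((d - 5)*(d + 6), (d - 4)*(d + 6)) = d + 6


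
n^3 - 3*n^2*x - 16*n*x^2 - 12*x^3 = (n - 6*x)*(n + x)*(n + 2*x)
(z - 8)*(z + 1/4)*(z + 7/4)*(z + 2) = z^4 - 4*z^3 - 441*z^2/16 - 277*z/8 - 7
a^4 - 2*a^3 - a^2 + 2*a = a*(a - 2)*(a - 1)*(a + 1)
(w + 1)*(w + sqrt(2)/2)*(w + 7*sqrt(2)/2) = w^3 + w^2 + 4*sqrt(2)*w^2 + 7*w/2 + 4*sqrt(2)*w + 7/2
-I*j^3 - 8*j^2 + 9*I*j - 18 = (j - 6*I)*(j - 3*I)*(-I*j + 1)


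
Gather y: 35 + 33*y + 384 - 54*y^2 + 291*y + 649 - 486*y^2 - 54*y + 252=-540*y^2 + 270*y + 1320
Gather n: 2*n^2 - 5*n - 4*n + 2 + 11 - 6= 2*n^2 - 9*n + 7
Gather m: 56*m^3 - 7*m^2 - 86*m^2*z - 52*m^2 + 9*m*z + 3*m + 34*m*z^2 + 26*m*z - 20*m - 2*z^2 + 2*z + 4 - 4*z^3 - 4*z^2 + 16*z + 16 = 56*m^3 + m^2*(-86*z - 59) + m*(34*z^2 + 35*z - 17) - 4*z^3 - 6*z^2 + 18*z + 20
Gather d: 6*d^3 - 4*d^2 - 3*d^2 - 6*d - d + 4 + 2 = 6*d^3 - 7*d^2 - 7*d + 6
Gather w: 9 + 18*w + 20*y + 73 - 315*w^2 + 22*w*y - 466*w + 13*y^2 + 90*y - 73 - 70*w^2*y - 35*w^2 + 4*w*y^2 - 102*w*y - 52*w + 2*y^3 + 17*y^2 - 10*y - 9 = w^2*(-70*y - 350) + w*(4*y^2 - 80*y - 500) + 2*y^3 + 30*y^2 + 100*y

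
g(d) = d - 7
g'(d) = 1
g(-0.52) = -7.52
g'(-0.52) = 1.00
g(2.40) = -4.60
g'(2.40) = 1.00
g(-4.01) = -11.01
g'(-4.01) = 1.00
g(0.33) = -6.67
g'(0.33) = 1.00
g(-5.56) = -12.56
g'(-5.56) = 1.00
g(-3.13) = -10.13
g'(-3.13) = 1.00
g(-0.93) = -7.93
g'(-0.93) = 1.00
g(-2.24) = -9.24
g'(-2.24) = 1.00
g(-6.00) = -13.00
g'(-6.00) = 1.00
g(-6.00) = -13.00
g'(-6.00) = 1.00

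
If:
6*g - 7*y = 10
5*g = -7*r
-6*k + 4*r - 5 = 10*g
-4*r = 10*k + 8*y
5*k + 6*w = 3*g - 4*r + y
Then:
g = -415/366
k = 2045/1281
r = 2075/2562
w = -715/252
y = -1025/427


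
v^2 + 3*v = v*(v + 3)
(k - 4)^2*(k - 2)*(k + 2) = k^4 - 8*k^3 + 12*k^2 + 32*k - 64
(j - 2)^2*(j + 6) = j^3 + 2*j^2 - 20*j + 24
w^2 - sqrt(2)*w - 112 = (w - 8*sqrt(2))*(w + 7*sqrt(2))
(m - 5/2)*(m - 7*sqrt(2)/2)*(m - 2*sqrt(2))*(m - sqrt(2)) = m^4 - 13*sqrt(2)*m^3/2 - 5*m^3/2 + 65*sqrt(2)*m^2/4 + 25*m^2 - 125*m/2 - 14*sqrt(2)*m + 35*sqrt(2)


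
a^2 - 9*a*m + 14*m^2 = (a - 7*m)*(a - 2*m)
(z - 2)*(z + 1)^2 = z^3 - 3*z - 2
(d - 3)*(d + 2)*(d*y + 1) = d^3*y - d^2*y + d^2 - 6*d*y - d - 6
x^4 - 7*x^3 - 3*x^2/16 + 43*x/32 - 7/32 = (x - 7)*(x - 1/4)^2*(x + 1/2)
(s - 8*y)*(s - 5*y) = s^2 - 13*s*y + 40*y^2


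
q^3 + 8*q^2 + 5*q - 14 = (q - 1)*(q + 2)*(q + 7)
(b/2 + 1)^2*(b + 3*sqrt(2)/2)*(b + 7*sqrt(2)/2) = b^4/4 + b^3 + 5*sqrt(2)*b^3/4 + 29*b^2/8 + 5*sqrt(2)*b^2 + 5*sqrt(2)*b + 21*b/2 + 21/2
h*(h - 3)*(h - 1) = h^3 - 4*h^2 + 3*h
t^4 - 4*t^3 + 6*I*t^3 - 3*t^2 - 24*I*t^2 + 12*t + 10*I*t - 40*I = (t - 4)*(t - I)*(t + 2*I)*(t + 5*I)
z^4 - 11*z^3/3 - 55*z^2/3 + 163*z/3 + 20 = (z - 5)*(z - 3)*(z + 1/3)*(z + 4)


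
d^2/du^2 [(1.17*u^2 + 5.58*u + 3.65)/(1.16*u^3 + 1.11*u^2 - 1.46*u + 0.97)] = (3.148704*u^6 + 45.050688*u^5 + 113.9352*u^4 + 93.20808*u^3 - 93.008676*u^2 - 96.180936*u + 25.707268)/(1.560896*u^9 + 4.480848*u^8 - 1.60602*u^7 - 5.996049*u^6 + 9.515202*u^5 + 0.826886999999999*u^4 - 9.269696*u^3 + 9.336153*u^2 - 4.121142*u + 0.912673)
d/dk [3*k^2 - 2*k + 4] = 6*k - 2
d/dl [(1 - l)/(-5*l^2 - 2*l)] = (-5*l^2 + 10*l + 2)/(l^2*(25*l^2 + 20*l + 4))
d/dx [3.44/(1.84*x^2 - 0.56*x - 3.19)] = (1.9264 - 12.6592*x)/(-1.84*x^2 + 0.56*x + 3.19)^2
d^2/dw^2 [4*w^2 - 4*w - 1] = 8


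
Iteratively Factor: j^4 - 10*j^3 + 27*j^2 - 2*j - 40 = (j + 1)*(j^3 - 11*j^2 + 38*j - 40) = (j - 2)*(j + 1)*(j^2 - 9*j + 20) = (j - 5)*(j - 2)*(j + 1)*(j - 4)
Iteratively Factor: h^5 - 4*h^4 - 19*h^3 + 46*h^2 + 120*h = (h - 4)*(h^4 - 19*h^2 - 30*h) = h*(h - 4)*(h^3 - 19*h - 30) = h*(h - 5)*(h - 4)*(h^2 + 5*h + 6) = h*(h - 5)*(h - 4)*(h + 2)*(h + 3)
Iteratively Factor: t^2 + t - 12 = (t + 4)*(t - 3)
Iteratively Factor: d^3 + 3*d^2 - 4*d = (d)*(d^2 + 3*d - 4) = d*(d + 4)*(d - 1)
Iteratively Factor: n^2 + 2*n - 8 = (n + 4)*(n - 2)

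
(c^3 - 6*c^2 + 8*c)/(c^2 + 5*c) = (c^2 - 6*c + 8)/(c + 5)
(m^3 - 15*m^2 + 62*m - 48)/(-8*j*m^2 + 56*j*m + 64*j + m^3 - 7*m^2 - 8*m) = (-m^2 + 7*m - 6)/(8*j*m + 8*j - m^2 - m)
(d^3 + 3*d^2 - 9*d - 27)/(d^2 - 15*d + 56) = (d^3 + 3*d^2 - 9*d - 27)/(d^2 - 15*d + 56)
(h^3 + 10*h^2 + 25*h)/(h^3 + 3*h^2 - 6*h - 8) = h*(h^2 + 10*h + 25)/(h^3 + 3*h^2 - 6*h - 8)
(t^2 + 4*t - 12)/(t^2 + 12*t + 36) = (t - 2)/(t + 6)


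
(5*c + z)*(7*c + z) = 35*c^2 + 12*c*z + z^2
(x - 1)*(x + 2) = x^2 + x - 2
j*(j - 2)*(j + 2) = j^3 - 4*j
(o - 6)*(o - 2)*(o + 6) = o^3 - 2*o^2 - 36*o + 72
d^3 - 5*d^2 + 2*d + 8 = (d - 4)*(d - 2)*(d + 1)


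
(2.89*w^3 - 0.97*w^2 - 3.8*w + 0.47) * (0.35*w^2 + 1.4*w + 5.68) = 1.0115*w^5 + 3.7065*w^4 + 13.7272*w^3 - 10.6651*w^2 - 20.926*w + 2.6696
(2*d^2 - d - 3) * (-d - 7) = -2*d^3 - 13*d^2 + 10*d + 21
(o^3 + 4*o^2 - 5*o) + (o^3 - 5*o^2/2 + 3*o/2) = 2*o^3 + 3*o^2/2 - 7*o/2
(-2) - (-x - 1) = x - 1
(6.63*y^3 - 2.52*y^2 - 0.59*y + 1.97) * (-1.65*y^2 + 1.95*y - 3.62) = -10.9395*y^5 + 17.0865*y^4 - 27.9411*y^3 + 4.7214*y^2 + 5.9773*y - 7.1314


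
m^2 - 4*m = m*(m - 4)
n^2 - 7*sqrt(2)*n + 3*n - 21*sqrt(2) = (n + 3)*(n - 7*sqrt(2))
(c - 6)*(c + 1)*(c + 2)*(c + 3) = c^4 - 25*c^2 - 60*c - 36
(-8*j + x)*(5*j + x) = -40*j^2 - 3*j*x + x^2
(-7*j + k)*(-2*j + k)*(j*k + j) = 14*j^3*k + 14*j^3 - 9*j^2*k^2 - 9*j^2*k + j*k^3 + j*k^2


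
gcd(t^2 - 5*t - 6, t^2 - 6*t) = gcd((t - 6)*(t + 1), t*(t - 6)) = t - 6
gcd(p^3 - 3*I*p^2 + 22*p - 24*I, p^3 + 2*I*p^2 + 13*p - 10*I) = p - I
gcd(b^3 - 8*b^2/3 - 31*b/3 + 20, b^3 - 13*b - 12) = b^2 - b - 12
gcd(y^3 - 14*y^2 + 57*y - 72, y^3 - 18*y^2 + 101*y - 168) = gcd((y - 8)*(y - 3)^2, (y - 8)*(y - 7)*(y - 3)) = y^2 - 11*y + 24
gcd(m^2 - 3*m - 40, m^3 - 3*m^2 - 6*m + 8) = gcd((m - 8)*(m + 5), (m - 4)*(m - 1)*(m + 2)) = 1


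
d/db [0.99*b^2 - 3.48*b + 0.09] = 1.98*b - 3.48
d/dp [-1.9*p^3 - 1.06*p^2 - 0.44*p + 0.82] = -5.7*p^2 - 2.12*p - 0.44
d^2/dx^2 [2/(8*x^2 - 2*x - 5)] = 16*(16*x^2 - 4*x - (8*x - 1)^2 - 10)/(-8*x^2 + 2*x + 5)^3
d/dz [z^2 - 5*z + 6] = 2*z - 5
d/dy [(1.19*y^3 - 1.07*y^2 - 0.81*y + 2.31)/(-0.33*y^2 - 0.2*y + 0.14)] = (-0.3927*y^4 - 0.476*y^3 + 0.4465*y^2 + 1.225*y + 0.3486)/(0.1089*y^4 + 0.132*y^3 - 0.0524*y^2 - 0.056*y + 0.0196)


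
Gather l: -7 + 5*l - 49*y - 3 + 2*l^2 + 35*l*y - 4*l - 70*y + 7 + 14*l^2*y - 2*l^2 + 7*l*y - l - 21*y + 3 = 14*l^2*y + 42*l*y - 140*y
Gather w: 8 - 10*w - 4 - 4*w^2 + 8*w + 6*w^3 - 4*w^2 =6*w^3 - 8*w^2 - 2*w + 4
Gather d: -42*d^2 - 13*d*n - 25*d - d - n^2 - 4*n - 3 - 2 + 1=-42*d^2 + d*(-13*n - 26) - n^2 - 4*n - 4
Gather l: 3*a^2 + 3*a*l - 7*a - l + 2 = 3*a^2 - 7*a + l*(3*a - 1) + 2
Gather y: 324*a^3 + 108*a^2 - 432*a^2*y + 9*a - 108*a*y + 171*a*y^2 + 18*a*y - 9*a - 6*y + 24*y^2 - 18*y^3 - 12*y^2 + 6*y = 324*a^3 + 108*a^2 - 18*y^3 + y^2*(171*a + 12) + y*(-432*a^2 - 90*a)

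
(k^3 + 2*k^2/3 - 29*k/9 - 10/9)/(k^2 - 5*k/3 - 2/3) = (3*k^2 + k - 10)/(3*(k - 2))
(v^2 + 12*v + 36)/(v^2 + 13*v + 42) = (v + 6)/(v + 7)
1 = 1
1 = 1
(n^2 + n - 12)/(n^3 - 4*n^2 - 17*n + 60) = 1/(n - 5)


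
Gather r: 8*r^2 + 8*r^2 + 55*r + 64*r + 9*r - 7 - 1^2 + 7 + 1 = 16*r^2 + 128*r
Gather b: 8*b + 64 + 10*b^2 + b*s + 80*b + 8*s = 10*b^2 + b*(s + 88) + 8*s + 64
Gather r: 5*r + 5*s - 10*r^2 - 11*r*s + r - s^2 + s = -10*r^2 + r*(6 - 11*s) - s^2 + 6*s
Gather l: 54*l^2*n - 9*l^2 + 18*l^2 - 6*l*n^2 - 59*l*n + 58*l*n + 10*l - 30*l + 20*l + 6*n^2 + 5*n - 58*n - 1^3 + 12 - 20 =l^2*(54*n + 9) + l*(-6*n^2 - n) + 6*n^2 - 53*n - 9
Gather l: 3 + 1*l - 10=l - 7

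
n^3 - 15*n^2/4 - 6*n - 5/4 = (n - 5)*(n + 1/4)*(n + 1)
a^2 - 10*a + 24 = (a - 6)*(a - 4)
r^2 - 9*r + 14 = (r - 7)*(r - 2)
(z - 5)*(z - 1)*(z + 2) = z^3 - 4*z^2 - 7*z + 10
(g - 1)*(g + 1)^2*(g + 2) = g^4 + 3*g^3 + g^2 - 3*g - 2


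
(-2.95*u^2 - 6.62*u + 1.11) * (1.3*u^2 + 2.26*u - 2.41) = -3.835*u^4 - 15.273*u^3 - 6.4087*u^2 + 18.4628*u - 2.6751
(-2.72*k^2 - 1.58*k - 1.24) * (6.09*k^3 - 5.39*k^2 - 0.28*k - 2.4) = -16.5648*k^5 + 5.0386*k^4 + 1.7262*k^3 + 13.654*k^2 + 4.1392*k + 2.976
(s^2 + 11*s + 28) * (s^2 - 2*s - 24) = s^4 + 9*s^3 - 18*s^2 - 320*s - 672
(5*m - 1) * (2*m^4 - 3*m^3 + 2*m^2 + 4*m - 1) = 10*m^5 - 17*m^4 + 13*m^3 + 18*m^2 - 9*m + 1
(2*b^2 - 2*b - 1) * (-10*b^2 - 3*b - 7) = -20*b^4 + 14*b^3 + 2*b^2 + 17*b + 7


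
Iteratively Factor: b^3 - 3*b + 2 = (b - 1)*(b^2 + b - 2) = (b - 1)^2*(b + 2)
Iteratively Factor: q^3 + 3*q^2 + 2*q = (q)*(q^2 + 3*q + 2) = q*(q + 2)*(q + 1)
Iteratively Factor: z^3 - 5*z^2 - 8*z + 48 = (z - 4)*(z^2 - z - 12) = (z - 4)^2*(z + 3)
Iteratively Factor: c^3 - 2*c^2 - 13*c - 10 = (c - 5)*(c^2 + 3*c + 2) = (c - 5)*(c + 2)*(c + 1)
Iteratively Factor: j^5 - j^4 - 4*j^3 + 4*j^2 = (j)*(j^4 - j^3 - 4*j^2 + 4*j) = j*(j - 2)*(j^3 + j^2 - 2*j) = j*(j - 2)*(j + 2)*(j^2 - j) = j^2*(j - 2)*(j + 2)*(j - 1)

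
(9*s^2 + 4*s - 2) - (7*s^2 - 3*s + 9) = 2*s^2 + 7*s - 11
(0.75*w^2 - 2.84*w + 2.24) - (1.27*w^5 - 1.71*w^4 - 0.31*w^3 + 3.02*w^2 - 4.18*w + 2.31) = -1.27*w^5 + 1.71*w^4 + 0.31*w^3 - 2.27*w^2 + 1.34*w - 0.0699999999999998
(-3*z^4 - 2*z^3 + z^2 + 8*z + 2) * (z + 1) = -3*z^5 - 5*z^4 - z^3 + 9*z^2 + 10*z + 2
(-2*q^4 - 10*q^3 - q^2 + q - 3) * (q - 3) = -2*q^5 - 4*q^4 + 29*q^3 + 4*q^2 - 6*q + 9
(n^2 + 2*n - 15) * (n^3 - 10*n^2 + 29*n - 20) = n^5 - 8*n^4 - 6*n^3 + 188*n^2 - 475*n + 300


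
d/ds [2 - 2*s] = -2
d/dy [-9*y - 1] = -9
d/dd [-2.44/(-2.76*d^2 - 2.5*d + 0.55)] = (-13.4688*d - 6.1)/(2.76*d^2 + 2.5*d - 0.55)^2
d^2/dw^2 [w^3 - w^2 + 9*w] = 6*w - 2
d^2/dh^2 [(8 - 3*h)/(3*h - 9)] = -2/(3*(h - 3)^3)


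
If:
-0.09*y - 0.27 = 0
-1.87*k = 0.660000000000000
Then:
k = -0.35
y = -3.00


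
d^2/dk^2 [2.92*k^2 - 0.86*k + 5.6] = 5.84000000000000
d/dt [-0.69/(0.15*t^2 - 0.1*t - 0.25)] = (0.207*t - 0.069)/(-0.15*t^2 + 0.1*t + 0.25)^2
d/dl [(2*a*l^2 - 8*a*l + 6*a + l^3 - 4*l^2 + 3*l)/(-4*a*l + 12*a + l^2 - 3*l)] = (-8*a^2 - 8*a*l + 6*a + l^2)/(16*a^2 - 8*a*l + l^2)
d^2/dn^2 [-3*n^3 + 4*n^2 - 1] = 8 - 18*n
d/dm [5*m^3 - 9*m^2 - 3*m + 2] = 15*m^2 - 18*m - 3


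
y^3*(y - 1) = y^4 - y^3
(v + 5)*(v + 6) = v^2 + 11*v + 30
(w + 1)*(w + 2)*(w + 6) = w^3 + 9*w^2 + 20*w + 12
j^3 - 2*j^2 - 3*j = j*(j - 3)*(j + 1)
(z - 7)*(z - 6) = z^2 - 13*z + 42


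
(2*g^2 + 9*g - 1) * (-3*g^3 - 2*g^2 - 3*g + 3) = -6*g^5 - 31*g^4 - 21*g^3 - 19*g^2 + 30*g - 3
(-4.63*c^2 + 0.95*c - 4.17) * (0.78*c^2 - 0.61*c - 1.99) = -3.6114*c^4 + 3.5653*c^3 + 5.3816*c^2 + 0.6532*c + 8.2983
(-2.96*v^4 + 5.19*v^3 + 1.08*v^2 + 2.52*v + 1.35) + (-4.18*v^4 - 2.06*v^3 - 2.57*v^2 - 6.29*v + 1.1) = -7.14*v^4 + 3.13*v^3 - 1.49*v^2 - 3.77*v + 2.45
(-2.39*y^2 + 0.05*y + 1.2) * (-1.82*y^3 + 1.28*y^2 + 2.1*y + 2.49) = 4.3498*y^5 - 3.1502*y^4 - 7.139*y^3 - 4.3101*y^2 + 2.6445*y + 2.988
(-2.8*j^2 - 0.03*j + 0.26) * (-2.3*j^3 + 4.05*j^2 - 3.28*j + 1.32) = 6.44*j^5 - 11.271*j^4 + 8.4645*j^3 - 2.5446*j^2 - 0.8924*j + 0.3432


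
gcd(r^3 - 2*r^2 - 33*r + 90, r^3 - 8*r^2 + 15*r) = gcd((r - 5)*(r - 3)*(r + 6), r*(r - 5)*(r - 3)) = r^2 - 8*r + 15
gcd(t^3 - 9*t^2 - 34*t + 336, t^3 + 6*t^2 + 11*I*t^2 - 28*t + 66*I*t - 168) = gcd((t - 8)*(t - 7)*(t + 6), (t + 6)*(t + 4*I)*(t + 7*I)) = t + 6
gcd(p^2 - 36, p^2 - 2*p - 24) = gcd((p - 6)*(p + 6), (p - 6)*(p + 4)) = p - 6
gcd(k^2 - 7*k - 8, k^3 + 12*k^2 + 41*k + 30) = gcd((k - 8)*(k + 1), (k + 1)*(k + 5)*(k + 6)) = k + 1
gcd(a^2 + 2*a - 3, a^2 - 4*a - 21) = a + 3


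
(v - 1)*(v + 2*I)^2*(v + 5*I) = v^4 - v^3 + 9*I*v^3 - 24*v^2 - 9*I*v^2 + 24*v - 20*I*v + 20*I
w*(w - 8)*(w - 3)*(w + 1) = w^4 - 10*w^3 + 13*w^2 + 24*w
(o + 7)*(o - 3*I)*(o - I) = o^3 + 7*o^2 - 4*I*o^2 - 3*o - 28*I*o - 21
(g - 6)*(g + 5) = g^2 - g - 30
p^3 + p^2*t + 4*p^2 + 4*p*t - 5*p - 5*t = (p - 1)*(p + 5)*(p + t)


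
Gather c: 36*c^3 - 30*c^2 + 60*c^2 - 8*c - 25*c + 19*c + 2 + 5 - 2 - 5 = 36*c^3 + 30*c^2 - 14*c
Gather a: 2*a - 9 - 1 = 2*a - 10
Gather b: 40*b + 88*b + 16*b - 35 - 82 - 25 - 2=144*b - 144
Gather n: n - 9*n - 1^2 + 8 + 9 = 16 - 8*n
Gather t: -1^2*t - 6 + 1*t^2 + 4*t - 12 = t^2 + 3*t - 18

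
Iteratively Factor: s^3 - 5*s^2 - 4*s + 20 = (s - 2)*(s^2 - 3*s - 10) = (s - 5)*(s - 2)*(s + 2)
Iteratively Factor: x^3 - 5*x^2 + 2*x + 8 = (x + 1)*(x^2 - 6*x + 8) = (x - 4)*(x + 1)*(x - 2)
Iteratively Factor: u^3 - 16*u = (u - 4)*(u^2 + 4*u) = u*(u - 4)*(u + 4)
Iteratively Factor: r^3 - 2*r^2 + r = (r - 1)*(r^2 - r) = r*(r - 1)*(r - 1)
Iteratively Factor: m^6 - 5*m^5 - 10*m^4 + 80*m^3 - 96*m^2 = (m + 4)*(m^5 - 9*m^4 + 26*m^3 - 24*m^2) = m*(m + 4)*(m^4 - 9*m^3 + 26*m^2 - 24*m) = m*(m - 3)*(m + 4)*(m^3 - 6*m^2 + 8*m) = m*(m - 4)*(m - 3)*(m + 4)*(m^2 - 2*m) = m^2*(m - 4)*(m - 3)*(m + 4)*(m - 2)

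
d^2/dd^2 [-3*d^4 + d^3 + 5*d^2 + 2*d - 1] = -36*d^2 + 6*d + 10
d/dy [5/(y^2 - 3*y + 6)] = 5*(3 - 2*y)/(y^2 - 3*y + 6)^2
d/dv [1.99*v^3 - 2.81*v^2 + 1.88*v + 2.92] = 5.97*v^2 - 5.62*v + 1.88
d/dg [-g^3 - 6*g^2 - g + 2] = -3*g^2 - 12*g - 1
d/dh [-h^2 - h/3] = -2*h - 1/3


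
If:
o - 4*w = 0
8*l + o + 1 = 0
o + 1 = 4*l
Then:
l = 0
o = -1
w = -1/4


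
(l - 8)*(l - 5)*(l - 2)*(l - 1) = l^4 - 16*l^3 + 81*l^2 - 146*l + 80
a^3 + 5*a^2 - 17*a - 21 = (a - 3)*(a + 1)*(a + 7)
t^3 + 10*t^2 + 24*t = t*(t + 4)*(t + 6)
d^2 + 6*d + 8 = (d + 2)*(d + 4)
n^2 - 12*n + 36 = (n - 6)^2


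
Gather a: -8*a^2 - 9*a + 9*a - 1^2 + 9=8 - 8*a^2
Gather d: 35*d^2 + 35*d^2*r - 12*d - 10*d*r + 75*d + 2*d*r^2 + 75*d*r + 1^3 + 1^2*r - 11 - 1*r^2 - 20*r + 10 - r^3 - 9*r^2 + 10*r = d^2*(35*r + 35) + d*(2*r^2 + 65*r + 63) - r^3 - 10*r^2 - 9*r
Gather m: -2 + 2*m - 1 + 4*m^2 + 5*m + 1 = 4*m^2 + 7*m - 2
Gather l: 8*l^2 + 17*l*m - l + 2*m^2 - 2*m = 8*l^2 + l*(17*m - 1) + 2*m^2 - 2*m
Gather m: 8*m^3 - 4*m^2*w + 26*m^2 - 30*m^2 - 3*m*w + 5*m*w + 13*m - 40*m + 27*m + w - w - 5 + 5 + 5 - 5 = 8*m^3 + m^2*(-4*w - 4) + 2*m*w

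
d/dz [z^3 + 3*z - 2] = 3*z^2 + 3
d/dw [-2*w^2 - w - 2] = -4*w - 1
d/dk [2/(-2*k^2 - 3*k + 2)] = 2*(4*k + 3)/(2*k^2 + 3*k - 2)^2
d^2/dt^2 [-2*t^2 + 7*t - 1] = -4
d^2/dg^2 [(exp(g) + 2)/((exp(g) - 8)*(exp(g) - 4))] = (exp(4*g) + 20*exp(3*g) - 264*exp(2*g) + 416*exp(g) + 1792)*exp(g)/(exp(6*g) - 36*exp(5*g) + 528*exp(4*g) - 4032*exp(3*g) + 16896*exp(2*g) - 36864*exp(g) + 32768)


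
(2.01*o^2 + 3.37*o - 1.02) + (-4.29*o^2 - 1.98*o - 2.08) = -2.28*o^2 + 1.39*o - 3.1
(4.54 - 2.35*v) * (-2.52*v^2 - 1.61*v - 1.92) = 5.922*v^3 - 7.6573*v^2 - 2.7974*v - 8.7168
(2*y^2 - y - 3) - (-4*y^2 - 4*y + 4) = 6*y^2 + 3*y - 7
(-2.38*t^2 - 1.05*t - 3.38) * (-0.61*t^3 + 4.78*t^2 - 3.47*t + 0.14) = 1.4518*t^5 - 10.7359*t^4 + 5.3014*t^3 - 12.8461*t^2 + 11.5816*t - 0.4732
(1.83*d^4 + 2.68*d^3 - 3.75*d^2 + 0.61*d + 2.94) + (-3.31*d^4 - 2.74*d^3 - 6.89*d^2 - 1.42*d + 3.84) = -1.48*d^4 - 0.0600000000000001*d^3 - 10.64*d^2 - 0.81*d + 6.78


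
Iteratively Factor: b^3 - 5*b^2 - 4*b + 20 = (b - 5)*(b^2 - 4) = (b - 5)*(b + 2)*(b - 2)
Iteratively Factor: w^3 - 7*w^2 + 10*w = (w)*(w^2 - 7*w + 10) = w*(w - 2)*(w - 5)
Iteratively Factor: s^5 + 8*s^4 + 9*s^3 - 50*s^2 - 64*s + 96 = (s - 2)*(s^4 + 10*s^3 + 29*s^2 + 8*s - 48) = (s - 2)*(s + 4)*(s^3 + 6*s^2 + 5*s - 12) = (s - 2)*(s - 1)*(s + 4)*(s^2 + 7*s + 12) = (s - 2)*(s - 1)*(s + 4)^2*(s + 3)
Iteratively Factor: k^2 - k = (k)*(k - 1)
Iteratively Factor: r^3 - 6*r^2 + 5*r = (r - 1)*(r^2 - 5*r) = r*(r - 1)*(r - 5)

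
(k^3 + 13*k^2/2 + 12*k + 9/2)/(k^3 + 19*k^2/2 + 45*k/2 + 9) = (k + 3)/(k + 6)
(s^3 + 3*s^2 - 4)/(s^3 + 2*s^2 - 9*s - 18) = (s^2 + s - 2)/(s^2 - 9)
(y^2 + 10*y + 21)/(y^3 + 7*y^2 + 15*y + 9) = (y + 7)/(y^2 + 4*y + 3)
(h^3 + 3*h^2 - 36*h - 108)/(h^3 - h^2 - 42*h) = (h^2 - 3*h - 18)/(h*(h - 7))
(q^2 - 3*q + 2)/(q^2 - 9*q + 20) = (q^2 - 3*q + 2)/(q^2 - 9*q + 20)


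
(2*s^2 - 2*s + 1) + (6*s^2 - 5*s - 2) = 8*s^2 - 7*s - 1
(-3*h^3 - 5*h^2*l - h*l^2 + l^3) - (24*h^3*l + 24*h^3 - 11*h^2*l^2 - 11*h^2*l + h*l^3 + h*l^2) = -24*h^3*l - 27*h^3 + 11*h^2*l^2 + 6*h^2*l - h*l^3 - 2*h*l^2 + l^3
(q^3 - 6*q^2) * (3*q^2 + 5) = 3*q^5 - 18*q^4 + 5*q^3 - 30*q^2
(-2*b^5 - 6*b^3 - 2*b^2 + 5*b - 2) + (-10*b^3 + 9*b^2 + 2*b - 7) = -2*b^5 - 16*b^3 + 7*b^2 + 7*b - 9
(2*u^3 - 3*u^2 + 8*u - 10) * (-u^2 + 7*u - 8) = -2*u^5 + 17*u^4 - 45*u^3 + 90*u^2 - 134*u + 80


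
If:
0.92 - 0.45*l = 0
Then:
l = 2.04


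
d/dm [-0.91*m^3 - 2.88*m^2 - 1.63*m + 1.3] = -2.73*m^2 - 5.76*m - 1.63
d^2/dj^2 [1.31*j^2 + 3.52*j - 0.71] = 2.62000000000000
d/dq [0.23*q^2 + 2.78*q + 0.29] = 0.46*q + 2.78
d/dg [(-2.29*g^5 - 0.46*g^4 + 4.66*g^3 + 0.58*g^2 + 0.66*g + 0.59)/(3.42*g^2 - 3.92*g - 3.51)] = (-23.4954*g^6 + 32.7608*g^5 + 61.5363*g^4 - 30.076*g^3 - 53.6006*g^2 - 8.1072*g - 0.00380000000000003)/(11.6964*g^4 - 26.8128*g^3 - 8.642*g^2 + 27.5184*g + 12.3201)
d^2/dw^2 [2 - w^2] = -2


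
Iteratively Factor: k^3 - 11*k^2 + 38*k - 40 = (k - 4)*(k^2 - 7*k + 10) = (k - 5)*(k - 4)*(k - 2)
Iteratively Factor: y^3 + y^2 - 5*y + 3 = (y + 3)*(y^2 - 2*y + 1) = (y - 1)*(y + 3)*(y - 1)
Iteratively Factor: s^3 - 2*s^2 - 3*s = (s + 1)*(s^2 - 3*s) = (s - 3)*(s + 1)*(s)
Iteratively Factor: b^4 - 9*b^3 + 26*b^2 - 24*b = (b)*(b^3 - 9*b^2 + 26*b - 24) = b*(b - 4)*(b^2 - 5*b + 6) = b*(b - 4)*(b - 2)*(b - 3)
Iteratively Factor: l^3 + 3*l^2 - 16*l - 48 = (l + 3)*(l^2 - 16) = (l + 3)*(l + 4)*(l - 4)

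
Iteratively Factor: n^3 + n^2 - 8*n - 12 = (n + 2)*(n^2 - n - 6) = (n + 2)^2*(n - 3)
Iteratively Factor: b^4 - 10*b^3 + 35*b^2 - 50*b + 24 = (b - 4)*(b^3 - 6*b^2 + 11*b - 6) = (b - 4)*(b - 1)*(b^2 - 5*b + 6) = (b - 4)*(b - 3)*(b - 1)*(b - 2)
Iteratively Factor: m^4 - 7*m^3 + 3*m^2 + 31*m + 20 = (m + 1)*(m^3 - 8*m^2 + 11*m + 20) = (m + 1)^2*(m^2 - 9*m + 20) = (m - 4)*(m + 1)^2*(m - 5)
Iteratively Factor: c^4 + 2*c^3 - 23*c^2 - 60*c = (c + 4)*(c^3 - 2*c^2 - 15*c) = (c + 3)*(c + 4)*(c^2 - 5*c) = (c - 5)*(c + 3)*(c + 4)*(c)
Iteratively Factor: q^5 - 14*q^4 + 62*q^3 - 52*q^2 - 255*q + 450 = (q - 3)*(q^4 - 11*q^3 + 29*q^2 + 35*q - 150) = (q - 5)*(q - 3)*(q^3 - 6*q^2 - q + 30) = (q - 5)^2*(q - 3)*(q^2 - q - 6) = (q - 5)^2*(q - 3)*(q + 2)*(q - 3)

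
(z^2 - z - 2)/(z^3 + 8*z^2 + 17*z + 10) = (z - 2)/(z^2 + 7*z + 10)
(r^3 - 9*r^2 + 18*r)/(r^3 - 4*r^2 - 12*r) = (r - 3)/(r + 2)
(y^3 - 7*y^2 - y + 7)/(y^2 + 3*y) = (y^3 - 7*y^2 - y + 7)/(y*(y + 3))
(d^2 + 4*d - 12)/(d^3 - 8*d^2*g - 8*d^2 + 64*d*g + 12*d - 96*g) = (d + 6)/(d^2 - 8*d*g - 6*d + 48*g)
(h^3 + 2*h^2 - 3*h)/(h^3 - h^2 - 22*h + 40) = h*(h^2 + 2*h - 3)/(h^3 - h^2 - 22*h + 40)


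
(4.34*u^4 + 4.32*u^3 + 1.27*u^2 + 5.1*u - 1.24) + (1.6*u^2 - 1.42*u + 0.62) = 4.34*u^4 + 4.32*u^3 + 2.87*u^2 + 3.68*u - 0.62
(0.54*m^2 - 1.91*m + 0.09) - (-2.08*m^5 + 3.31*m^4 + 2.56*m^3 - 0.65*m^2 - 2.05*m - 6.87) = 2.08*m^5 - 3.31*m^4 - 2.56*m^3 + 1.19*m^2 + 0.14*m + 6.96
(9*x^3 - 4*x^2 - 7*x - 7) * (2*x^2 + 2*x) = 18*x^5 + 10*x^4 - 22*x^3 - 28*x^2 - 14*x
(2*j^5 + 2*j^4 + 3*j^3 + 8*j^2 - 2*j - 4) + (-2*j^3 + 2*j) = 2*j^5 + 2*j^4 + j^3 + 8*j^2 - 4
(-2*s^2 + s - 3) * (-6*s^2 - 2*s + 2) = 12*s^4 - 2*s^3 + 12*s^2 + 8*s - 6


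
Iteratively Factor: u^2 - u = (u - 1)*(u)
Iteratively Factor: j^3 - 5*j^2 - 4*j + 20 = (j + 2)*(j^2 - 7*j + 10) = (j - 2)*(j + 2)*(j - 5)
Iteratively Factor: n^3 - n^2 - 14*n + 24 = (n + 4)*(n^2 - 5*n + 6) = (n - 3)*(n + 4)*(n - 2)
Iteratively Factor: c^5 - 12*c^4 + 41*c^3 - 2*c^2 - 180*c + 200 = (c + 2)*(c^4 - 14*c^3 + 69*c^2 - 140*c + 100) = (c - 2)*(c + 2)*(c^3 - 12*c^2 + 45*c - 50) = (c - 5)*(c - 2)*(c + 2)*(c^2 - 7*c + 10) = (c - 5)^2*(c - 2)*(c + 2)*(c - 2)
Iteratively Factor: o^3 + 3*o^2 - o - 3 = (o - 1)*(o^2 + 4*o + 3) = (o - 1)*(o + 1)*(o + 3)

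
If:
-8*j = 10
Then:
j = -5/4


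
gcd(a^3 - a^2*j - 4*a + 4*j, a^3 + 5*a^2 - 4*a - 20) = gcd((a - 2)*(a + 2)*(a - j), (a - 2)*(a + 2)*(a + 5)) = a^2 - 4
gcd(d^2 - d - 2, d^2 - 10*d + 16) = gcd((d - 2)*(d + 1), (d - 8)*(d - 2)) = d - 2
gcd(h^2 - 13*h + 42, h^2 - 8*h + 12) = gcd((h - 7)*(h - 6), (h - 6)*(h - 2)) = h - 6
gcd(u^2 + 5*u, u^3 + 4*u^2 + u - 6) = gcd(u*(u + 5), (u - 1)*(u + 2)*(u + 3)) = 1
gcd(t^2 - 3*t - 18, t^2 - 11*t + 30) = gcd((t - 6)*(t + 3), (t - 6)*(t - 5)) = t - 6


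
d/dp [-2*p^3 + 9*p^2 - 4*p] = -6*p^2 + 18*p - 4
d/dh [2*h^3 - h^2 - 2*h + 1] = 6*h^2 - 2*h - 2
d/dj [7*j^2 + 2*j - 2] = 14*j + 2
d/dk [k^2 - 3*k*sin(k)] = -3*k*cos(k) + 2*k - 3*sin(k)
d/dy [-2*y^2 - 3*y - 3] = -4*y - 3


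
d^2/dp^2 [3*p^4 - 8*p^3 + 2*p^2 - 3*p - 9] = 36*p^2 - 48*p + 4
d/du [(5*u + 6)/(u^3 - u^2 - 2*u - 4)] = (5*u^3 - 5*u^2 - 10*u + (5*u + 6)*(-3*u^2 + 2*u + 2) - 20)/(-u^3 + u^2 + 2*u + 4)^2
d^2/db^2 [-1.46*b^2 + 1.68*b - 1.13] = -2.92000000000000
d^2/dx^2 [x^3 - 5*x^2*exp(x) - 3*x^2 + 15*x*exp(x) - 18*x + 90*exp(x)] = -5*x^2*exp(x) - 5*x*exp(x) + 6*x + 110*exp(x) - 6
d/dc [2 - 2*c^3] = -6*c^2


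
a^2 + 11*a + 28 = (a + 4)*(a + 7)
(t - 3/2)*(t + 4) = t^2 + 5*t/2 - 6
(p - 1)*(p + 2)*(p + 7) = p^3 + 8*p^2 + 5*p - 14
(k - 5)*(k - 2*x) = k^2 - 2*k*x - 5*k + 10*x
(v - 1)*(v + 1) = v^2 - 1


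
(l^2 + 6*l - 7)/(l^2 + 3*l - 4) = (l + 7)/(l + 4)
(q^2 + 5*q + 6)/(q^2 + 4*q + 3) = (q + 2)/(q + 1)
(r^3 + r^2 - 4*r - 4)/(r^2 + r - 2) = (r^2 - r - 2)/(r - 1)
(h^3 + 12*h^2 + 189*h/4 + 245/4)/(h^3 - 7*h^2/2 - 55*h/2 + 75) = (4*h^2 + 28*h + 49)/(2*(2*h^2 - 17*h + 30))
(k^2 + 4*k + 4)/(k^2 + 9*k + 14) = (k + 2)/(k + 7)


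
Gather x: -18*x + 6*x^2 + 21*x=6*x^2 + 3*x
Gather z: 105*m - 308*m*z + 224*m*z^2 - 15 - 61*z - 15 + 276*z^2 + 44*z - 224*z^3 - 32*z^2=105*m - 224*z^3 + z^2*(224*m + 244) + z*(-308*m - 17) - 30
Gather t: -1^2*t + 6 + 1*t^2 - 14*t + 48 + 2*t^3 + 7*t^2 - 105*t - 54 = 2*t^3 + 8*t^2 - 120*t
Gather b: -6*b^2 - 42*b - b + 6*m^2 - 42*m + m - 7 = -6*b^2 - 43*b + 6*m^2 - 41*m - 7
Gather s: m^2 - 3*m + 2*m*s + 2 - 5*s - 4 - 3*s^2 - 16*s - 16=m^2 - 3*m - 3*s^2 + s*(2*m - 21) - 18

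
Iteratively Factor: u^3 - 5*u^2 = (u)*(u^2 - 5*u) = u*(u - 5)*(u)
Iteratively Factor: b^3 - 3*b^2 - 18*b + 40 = (b - 5)*(b^2 + 2*b - 8) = (b - 5)*(b - 2)*(b + 4)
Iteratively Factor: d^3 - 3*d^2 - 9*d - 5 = (d + 1)*(d^2 - 4*d - 5) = (d - 5)*(d + 1)*(d + 1)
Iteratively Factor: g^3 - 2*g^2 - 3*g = (g + 1)*(g^2 - 3*g) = g*(g + 1)*(g - 3)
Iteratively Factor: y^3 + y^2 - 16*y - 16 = (y + 4)*(y^2 - 3*y - 4) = (y + 1)*(y + 4)*(y - 4)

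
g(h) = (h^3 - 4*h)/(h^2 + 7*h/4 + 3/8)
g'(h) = (-2*h - 7/4)*(h^3 - 4*h)/(h^2 + 7*h/4 + 3/8)^2 + (3*h^2 - 4)/(h^2 + 7*h/4 + 3/8)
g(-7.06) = -8.55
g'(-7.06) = 1.05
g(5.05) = 3.13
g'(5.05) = 1.02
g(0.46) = -1.25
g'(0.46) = -0.02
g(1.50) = -0.50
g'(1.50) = 0.98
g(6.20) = 4.30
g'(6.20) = 1.02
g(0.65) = -1.20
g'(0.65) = 0.48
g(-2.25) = -1.59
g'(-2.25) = 4.54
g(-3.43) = -4.34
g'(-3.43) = 1.49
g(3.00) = 1.03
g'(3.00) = 1.03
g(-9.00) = -10.56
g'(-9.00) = 1.03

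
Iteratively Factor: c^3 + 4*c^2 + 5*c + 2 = (c + 1)*(c^2 + 3*c + 2) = (c + 1)^2*(c + 2)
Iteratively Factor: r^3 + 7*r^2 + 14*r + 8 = (r + 1)*(r^2 + 6*r + 8) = (r + 1)*(r + 4)*(r + 2)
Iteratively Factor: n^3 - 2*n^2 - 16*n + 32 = (n + 4)*(n^2 - 6*n + 8) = (n - 4)*(n + 4)*(n - 2)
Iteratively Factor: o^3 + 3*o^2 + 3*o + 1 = (o + 1)*(o^2 + 2*o + 1) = (o + 1)^2*(o + 1)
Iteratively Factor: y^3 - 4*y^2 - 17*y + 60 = (y - 5)*(y^2 + y - 12) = (y - 5)*(y - 3)*(y + 4)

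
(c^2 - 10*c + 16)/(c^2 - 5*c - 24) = (c - 2)/(c + 3)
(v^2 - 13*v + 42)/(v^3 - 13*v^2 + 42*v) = 1/v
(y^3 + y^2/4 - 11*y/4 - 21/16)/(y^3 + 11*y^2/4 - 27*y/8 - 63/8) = (y + 1/2)/(y + 3)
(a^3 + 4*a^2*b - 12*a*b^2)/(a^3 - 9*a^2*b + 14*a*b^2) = (a + 6*b)/(a - 7*b)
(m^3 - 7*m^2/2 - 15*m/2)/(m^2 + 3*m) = (2*m^2 - 7*m - 15)/(2*(m + 3))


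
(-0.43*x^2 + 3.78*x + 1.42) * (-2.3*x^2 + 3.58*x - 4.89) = 0.989*x^4 - 10.2334*x^3 + 12.3691*x^2 - 13.4006*x - 6.9438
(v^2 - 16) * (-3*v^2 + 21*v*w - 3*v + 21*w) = -3*v^4 + 21*v^3*w - 3*v^3 + 21*v^2*w + 48*v^2 - 336*v*w + 48*v - 336*w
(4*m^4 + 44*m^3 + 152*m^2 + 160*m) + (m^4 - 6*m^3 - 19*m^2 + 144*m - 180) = 5*m^4 + 38*m^3 + 133*m^2 + 304*m - 180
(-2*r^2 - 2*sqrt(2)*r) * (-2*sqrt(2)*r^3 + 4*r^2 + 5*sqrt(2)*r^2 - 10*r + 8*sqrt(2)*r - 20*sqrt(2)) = 4*sqrt(2)*r^5 - 10*sqrt(2)*r^4 - 24*sqrt(2)*r^3 - 32*r^2 + 60*sqrt(2)*r^2 + 80*r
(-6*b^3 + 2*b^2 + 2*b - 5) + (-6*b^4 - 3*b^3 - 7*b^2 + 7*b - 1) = -6*b^4 - 9*b^3 - 5*b^2 + 9*b - 6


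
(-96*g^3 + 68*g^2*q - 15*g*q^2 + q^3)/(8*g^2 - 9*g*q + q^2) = (12*g^2 - 7*g*q + q^2)/(-g + q)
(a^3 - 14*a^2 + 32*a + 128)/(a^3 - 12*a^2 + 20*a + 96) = (a - 8)/(a - 6)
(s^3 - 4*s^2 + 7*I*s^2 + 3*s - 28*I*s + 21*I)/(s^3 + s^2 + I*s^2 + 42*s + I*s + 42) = (s^2 - 4*s + 3)/(s^2 + s*(1 - 6*I) - 6*I)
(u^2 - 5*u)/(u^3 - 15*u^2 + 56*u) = (u - 5)/(u^2 - 15*u + 56)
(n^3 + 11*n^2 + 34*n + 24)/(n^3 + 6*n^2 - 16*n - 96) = (n + 1)/(n - 4)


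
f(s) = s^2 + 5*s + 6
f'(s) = 2*s + 5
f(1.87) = 18.85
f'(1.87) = 8.74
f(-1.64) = 0.49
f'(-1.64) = 1.72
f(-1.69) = 0.41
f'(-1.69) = 1.62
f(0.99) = 11.93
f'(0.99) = 6.98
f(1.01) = 12.07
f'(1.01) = 7.02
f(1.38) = 14.80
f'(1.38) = 7.76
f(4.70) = 51.59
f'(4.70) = 14.40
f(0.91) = 11.38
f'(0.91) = 6.82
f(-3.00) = 0.00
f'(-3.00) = -1.00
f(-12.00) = 90.00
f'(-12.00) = -19.00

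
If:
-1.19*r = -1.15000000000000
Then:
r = 0.97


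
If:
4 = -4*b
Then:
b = -1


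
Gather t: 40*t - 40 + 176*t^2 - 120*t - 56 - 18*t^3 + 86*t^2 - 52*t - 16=-18*t^3 + 262*t^2 - 132*t - 112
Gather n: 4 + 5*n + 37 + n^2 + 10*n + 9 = n^2 + 15*n + 50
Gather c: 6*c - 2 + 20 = 6*c + 18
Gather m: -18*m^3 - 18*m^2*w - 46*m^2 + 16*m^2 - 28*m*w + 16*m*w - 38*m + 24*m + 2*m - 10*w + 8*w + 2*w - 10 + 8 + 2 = -18*m^3 + m^2*(-18*w - 30) + m*(-12*w - 12)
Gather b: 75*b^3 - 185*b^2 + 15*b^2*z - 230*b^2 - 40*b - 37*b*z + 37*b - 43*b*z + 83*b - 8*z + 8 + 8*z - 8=75*b^3 + b^2*(15*z - 415) + b*(80 - 80*z)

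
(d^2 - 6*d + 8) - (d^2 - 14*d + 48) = 8*d - 40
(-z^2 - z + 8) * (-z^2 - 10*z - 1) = z^4 + 11*z^3 + 3*z^2 - 79*z - 8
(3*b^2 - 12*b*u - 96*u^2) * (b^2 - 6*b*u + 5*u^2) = 3*b^4 - 30*b^3*u - 9*b^2*u^2 + 516*b*u^3 - 480*u^4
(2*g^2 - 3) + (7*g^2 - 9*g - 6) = 9*g^2 - 9*g - 9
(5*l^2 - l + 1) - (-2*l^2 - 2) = 7*l^2 - l + 3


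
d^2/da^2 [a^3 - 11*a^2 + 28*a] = 6*a - 22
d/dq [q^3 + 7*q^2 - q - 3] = 3*q^2 + 14*q - 1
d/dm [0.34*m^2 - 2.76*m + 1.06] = 0.68*m - 2.76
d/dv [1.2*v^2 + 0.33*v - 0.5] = 2.4*v + 0.33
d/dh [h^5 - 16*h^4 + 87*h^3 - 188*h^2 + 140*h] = 5*h^4 - 64*h^3 + 261*h^2 - 376*h + 140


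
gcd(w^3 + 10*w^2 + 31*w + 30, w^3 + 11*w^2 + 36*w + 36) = w^2 + 5*w + 6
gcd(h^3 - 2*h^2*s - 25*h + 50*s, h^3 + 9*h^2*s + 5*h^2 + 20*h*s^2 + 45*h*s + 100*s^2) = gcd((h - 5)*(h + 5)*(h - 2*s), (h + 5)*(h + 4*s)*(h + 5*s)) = h + 5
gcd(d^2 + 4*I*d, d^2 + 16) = d + 4*I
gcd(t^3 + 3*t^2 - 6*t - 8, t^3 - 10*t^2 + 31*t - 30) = t - 2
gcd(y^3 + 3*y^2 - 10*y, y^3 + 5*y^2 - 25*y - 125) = y + 5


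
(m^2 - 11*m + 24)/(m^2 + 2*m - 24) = (m^2 - 11*m + 24)/(m^2 + 2*m - 24)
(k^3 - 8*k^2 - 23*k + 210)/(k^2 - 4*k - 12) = (k^2 - 2*k - 35)/(k + 2)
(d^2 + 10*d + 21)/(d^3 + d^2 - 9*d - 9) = (d + 7)/(d^2 - 2*d - 3)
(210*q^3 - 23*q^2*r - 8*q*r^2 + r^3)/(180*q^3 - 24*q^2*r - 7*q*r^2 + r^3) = (7*q - r)/(6*q - r)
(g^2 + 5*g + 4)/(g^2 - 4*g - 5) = (g + 4)/(g - 5)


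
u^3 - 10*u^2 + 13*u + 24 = (u - 8)*(u - 3)*(u + 1)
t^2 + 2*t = t*(t + 2)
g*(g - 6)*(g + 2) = g^3 - 4*g^2 - 12*g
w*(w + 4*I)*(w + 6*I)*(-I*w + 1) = -I*w^4 + 11*w^3 + 34*I*w^2 - 24*w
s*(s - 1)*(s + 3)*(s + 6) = s^4 + 8*s^3 + 9*s^2 - 18*s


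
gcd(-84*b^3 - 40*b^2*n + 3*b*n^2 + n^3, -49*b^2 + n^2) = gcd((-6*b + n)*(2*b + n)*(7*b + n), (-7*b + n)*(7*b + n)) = 7*b + n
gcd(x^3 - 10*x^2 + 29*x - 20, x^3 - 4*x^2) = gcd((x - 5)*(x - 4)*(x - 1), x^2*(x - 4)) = x - 4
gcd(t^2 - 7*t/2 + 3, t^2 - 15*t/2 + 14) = 1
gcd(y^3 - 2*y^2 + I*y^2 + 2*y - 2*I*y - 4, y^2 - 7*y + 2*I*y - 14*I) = y + 2*I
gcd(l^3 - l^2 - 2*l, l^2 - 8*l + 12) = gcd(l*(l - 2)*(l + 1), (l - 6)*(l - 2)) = l - 2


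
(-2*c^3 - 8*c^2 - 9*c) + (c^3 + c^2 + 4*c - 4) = -c^3 - 7*c^2 - 5*c - 4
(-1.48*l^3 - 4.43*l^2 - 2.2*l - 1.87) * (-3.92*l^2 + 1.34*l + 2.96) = 5.8016*l^5 + 15.3824*l^4 - 1.693*l^3 - 8.7304*l^2 - 9.0178*l - 5.5352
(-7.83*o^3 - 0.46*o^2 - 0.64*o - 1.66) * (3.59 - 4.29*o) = 33.5907*o^4 - 26.1363*o^3 + 1.0942*o^2 + 4.8238*o - 5.9594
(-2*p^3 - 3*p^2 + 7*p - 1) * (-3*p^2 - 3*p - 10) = 6*p^5 + 15*p^4 + 8*p^3 + 12*p^2 - 67*p + 10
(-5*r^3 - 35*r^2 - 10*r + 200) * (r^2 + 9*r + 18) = -5*r^5 - 80*r^4 - 415*r^3 - 520*r^2 + 1620*r + 3600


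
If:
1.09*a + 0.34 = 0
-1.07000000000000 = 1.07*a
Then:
No Solution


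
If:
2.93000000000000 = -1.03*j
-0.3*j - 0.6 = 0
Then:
No Solution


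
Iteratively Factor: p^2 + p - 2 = (p + 2)*(p - 1)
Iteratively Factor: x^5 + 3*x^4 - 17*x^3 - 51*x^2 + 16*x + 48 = (x - 4)*(x^4 + 7*x^3 + 11*x^2 - 7*x - 12) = (x - 4)*(x - 1)*(x^3 + 8*x^2 + 19*x + 12) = (x - 4)*(x - 1)*(x + 1)*(x^2 + 7*x + 12) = (x - 4)*(x - 1)*(x + 1)*(x + 3)*(x + 4)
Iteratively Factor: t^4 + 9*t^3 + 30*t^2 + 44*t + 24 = (t + 2)*(t^3 + 7*t^2 + 16*t + 12) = (t + 2)*(t + 3)*(t^2 + 4*t + 4) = (t + 2)^2*(t + 3)*(t + 2)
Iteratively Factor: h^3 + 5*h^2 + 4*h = (h + 4)*(h^2 + h) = h*(h + 4)*(h + 1)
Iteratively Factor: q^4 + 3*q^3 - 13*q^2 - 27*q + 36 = (q + 3)*(q^3 - 13*q + 12) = (q + 3)*(q + 4)*(q^2 - 4*q + 3) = (q - 1)*(q + 3)*(q + 4)*(q - 3)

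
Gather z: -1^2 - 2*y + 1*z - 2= -2*y + z - 3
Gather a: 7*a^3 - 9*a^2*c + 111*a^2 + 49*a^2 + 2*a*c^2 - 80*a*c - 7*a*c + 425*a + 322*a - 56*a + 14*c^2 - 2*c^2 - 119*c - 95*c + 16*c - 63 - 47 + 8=7*a^3 + a^2*(160 - 9*c) + a*(2*c^2 - 87*c + 691) + 12*c^2 - 198*c - 102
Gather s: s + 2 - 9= s - 7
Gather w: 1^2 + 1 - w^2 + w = -w^2 + w + 2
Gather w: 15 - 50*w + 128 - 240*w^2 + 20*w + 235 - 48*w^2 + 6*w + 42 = -288*w^2 - 24*w + 420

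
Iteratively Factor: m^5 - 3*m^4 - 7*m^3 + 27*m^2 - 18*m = (m - 3)*(m^4 - 7*m^2 + 6*m) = m*(m - 3)*(m^3 - 7*m + 6) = m*(m - 3)*(m - 1)*(m^2 + m - 6) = m*(m - 3)*(m - 1)*(m + 3)*(m - 2)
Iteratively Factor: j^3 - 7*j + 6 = (j - 2)*(j^2 + 2*j - 3) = (j - 2)*(j - 1)*(j + 3)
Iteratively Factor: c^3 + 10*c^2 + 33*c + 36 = (c + 3)*(c^2 + 7*c + 12) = (c + 3)^2*(c + 4)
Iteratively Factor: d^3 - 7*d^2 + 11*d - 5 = (d - 1)*(d^2 - 6*d + 5) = (d - 1)^2*(d - 5)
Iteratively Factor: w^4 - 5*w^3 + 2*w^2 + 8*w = (w - 4)*(w^3 - w^2 - 2*w) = w*(w - 4)*(w^2 - w - 2) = w*(w - 4)*(w - 2)*(w + 1)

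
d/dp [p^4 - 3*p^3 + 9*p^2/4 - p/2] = 4*p^3 - 9*p^2 + 9*p/2 - 1/2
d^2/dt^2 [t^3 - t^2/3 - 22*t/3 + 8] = 6*t - 2/3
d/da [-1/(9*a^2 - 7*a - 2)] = (18*a - 7)/(-9*a^2 + 7*a + 2)^2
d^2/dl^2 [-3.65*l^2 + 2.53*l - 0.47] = -7.30000000000000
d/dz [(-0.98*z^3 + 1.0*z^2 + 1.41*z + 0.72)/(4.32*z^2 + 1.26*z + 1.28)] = (-4.2336*z^4 - 2.4696*z^3 - 8.5944*z^2 - 3.6608*z + 0.8976)/(18.6624*z^4 + 10.8864*z^3 + 12.6468*z^2 + 3.2256*z + 1.6384)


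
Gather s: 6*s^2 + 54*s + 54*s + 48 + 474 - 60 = 6*s^2 + 108*s + 462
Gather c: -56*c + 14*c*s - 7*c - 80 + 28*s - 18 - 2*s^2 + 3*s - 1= c*(14*s - 63) - 2*s^2 + 31*s - 99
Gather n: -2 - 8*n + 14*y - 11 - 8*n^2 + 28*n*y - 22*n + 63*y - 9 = -8*n^2 + n*(28*y - 30) + 77*y - 22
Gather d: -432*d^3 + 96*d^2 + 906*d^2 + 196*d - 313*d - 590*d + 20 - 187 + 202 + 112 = -432*d^3 + 1002*d^2 - 707*d + 147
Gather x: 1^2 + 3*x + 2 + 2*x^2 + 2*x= 2*x^2 + 5*x + 3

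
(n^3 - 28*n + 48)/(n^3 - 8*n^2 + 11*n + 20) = (n^2 + 4*n - 12)/(n^2 - 4*n - 5)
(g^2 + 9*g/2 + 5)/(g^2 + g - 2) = (g + 5/2)/(g - 1)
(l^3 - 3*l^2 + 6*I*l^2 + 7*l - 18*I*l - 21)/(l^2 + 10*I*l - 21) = (l^2 - l*(3 + I) + 3*I)/(l + 3*I)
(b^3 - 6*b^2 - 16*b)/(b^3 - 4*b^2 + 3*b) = (b^2 - 6*b - 16)/(b^2 - 4*b + 3)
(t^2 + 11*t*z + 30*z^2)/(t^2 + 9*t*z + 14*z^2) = (t^2 + 11*t*z + 30*z^2)/(t^2 + 9*t*z + 14*z^2)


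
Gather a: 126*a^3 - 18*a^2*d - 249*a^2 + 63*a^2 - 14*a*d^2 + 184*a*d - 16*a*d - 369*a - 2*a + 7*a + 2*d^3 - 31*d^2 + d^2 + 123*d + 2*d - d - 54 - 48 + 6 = 126*a^3 + a^2*(-18*d - 186) + a*(-14*d^2 + 168*d - 364) + 2*d^3 - 30*d^2 + 124*d - 96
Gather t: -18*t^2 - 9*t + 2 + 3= -18*t^2 - 9*t + 5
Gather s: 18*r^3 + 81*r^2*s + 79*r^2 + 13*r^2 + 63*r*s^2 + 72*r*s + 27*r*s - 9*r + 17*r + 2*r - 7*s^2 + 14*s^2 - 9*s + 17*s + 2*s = 18*r^3 + 92*r^2 + 10*r + s^2*(63*r + 7) + s*(81*r^2 + 99*r + 10)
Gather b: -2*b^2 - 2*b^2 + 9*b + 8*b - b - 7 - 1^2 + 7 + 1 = -4*b^2 + 16*b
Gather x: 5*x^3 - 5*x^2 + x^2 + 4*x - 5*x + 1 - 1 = 5*x^3 - 4*x^2 - x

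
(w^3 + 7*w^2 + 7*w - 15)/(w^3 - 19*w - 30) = (w^2 + 4*w - 5)/(w^2 - 3*w - 10)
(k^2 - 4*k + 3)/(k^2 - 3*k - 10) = (-k^2 + 4*k - 3)/(-k^2 + 3*k + 10)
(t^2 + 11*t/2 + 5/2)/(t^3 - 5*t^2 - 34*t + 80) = (t + 1/2)/(t^2 - 10*t + 16)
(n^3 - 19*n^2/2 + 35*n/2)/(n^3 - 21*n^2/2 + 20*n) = (n - 7)/(n - 8)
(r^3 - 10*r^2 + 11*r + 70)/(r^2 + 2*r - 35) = (r^2 - 5*r - 14)/(r + 7)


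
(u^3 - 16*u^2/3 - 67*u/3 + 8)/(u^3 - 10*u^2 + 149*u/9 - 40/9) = 3*(u + 3)/(3*u - 5)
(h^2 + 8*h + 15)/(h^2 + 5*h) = (h + 3)/h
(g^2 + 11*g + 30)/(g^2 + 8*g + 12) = (g + 5)/(g + 2)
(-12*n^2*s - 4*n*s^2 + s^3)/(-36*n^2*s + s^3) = (2*n + s)/(6*n + s)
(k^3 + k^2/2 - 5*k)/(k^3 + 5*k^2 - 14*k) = (k + 5/2)/(k + 7)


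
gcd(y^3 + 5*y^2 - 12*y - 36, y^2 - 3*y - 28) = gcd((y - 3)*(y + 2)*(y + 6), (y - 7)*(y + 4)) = 1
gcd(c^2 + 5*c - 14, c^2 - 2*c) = c - 2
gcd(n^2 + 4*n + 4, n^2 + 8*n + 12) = n + 2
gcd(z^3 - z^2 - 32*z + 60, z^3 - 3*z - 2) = z - 2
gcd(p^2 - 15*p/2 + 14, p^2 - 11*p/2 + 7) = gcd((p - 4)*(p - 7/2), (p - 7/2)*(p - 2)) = p - 7/2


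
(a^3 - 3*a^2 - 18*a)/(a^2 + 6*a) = (a^2 - 3*a - 18)/(a + 6)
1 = 1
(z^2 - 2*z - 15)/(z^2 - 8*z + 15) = (z + 3)/(z - 3)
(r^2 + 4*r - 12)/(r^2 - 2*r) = (r + 6)/r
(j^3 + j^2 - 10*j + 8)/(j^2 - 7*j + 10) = (j^2 + 3*j - 4)/(j - 5)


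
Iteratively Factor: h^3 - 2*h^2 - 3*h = (h + 1)*(h^2 - 3*h) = h*(h + 1)*(h - 3)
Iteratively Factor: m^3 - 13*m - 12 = (m + 1)*(m^2 - m - 12) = (m - 4)*(m + 1)*(m + 3)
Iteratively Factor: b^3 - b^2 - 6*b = (b)*(b^2 - b - 6) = b*(b - 3)*(b + 2)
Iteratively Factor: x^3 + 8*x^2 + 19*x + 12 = (x + 4)*(x^2 + 4*x + 3) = (x + 3)*(x + 4)*(x + 1)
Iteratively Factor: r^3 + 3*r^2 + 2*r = (r + 2)*(r^2 + r) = (r + 1)*(r + 2)*(r)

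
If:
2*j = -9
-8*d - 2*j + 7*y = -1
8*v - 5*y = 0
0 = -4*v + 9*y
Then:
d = 5/4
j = -9/2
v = 0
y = 0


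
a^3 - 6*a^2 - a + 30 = (a - 5)*(a - 3)*(a + 2)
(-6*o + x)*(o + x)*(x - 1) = -6*o^2*x + 6*o^2 - 5*o*x^2 + 5*o*x + x^3 - x^2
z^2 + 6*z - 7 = (z - 1)*(z + 7)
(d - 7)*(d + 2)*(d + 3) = d^3 - 2*d^2 - 29*d - 42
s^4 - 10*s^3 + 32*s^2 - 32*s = s*(s - 4)^2*(s - 2)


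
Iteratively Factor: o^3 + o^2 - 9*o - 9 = (o - 3)*(o^2 + 4*o + 3) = (o - 3)*(o + 3)*(o + 1)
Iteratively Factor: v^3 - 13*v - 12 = (v - 4)*(v^2 + 4*v + 3) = (v - 4)*(v + 3)*(v + 1)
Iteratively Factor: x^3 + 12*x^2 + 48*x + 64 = (x + 4)*(x^2 + 8*x + 16) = (x + 4)^2*(x + 4)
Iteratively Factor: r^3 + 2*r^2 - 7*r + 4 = (r - 1)*(r^2 + 3*r - 4) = (r - 1)^2*(r + 4)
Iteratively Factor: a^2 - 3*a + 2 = (a - 1)*(a - 2)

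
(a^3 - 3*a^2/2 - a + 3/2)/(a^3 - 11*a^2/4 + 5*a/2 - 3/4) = 2*(2*a^2 - a - 3)/(4*a^2 - 7*a + 3)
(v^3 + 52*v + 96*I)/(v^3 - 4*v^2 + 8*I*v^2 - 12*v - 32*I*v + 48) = (v - 8*I)/(v - 4)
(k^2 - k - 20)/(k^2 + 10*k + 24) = (k - 5)/(k + 6)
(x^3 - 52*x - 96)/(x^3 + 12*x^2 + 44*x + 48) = (x - 8)/(x + 4)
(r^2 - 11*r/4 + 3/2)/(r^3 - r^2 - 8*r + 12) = (r - 3/4)/(r^2 + r - 6)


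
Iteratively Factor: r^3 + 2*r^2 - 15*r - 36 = (r - 4)*(r^2 + 6*r + 9) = (r - 4)*(r + 3)*(r + 3)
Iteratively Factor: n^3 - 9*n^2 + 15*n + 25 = (n + 1)*(n^2 - 10*n + 25) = (n - 5)*(n + 1)*(n - 5)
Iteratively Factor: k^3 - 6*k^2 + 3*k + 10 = (k - 5)*(k^2 - k - 2) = (k - 5)*(k - 2)*(k + 1)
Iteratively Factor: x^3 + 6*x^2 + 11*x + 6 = (x + 1)*(x^2 + 5*x + 6) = (x + 1)*(x + 3)*(x + 2)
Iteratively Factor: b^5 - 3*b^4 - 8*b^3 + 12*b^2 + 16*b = (b + 2)*(b^4 - 5*b^3 + 2*b^2 + 8*b) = (b - 2)*(b + 2)*(b^3 - 3*b^2 - 4*b) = (b - 4)*(b - 2)*(b + 2)*(b^2 + b) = (b - 4)*(b - 2)*(b + 1)*(b + 2)*(b)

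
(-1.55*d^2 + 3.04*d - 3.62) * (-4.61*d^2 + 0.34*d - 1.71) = 7.1455*d^4 - 14.5414*d^3 + 20.3723*d^2 - 6.4292*d + 6.1902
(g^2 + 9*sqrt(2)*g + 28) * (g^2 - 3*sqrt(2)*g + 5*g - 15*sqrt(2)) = g^4 + 5*g^3 + 6*sqrt(2)*g^3 - 26*g^2 + 30*sqrt(2)*g^2 - 130*g - 84*sqrt(2)*g - 420*sqrt(2)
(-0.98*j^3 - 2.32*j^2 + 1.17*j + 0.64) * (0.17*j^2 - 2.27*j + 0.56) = -0.1666*j^5 + 1.8302*j^4 + 4.9165*j^3 - 3.8463*j^2 - 0.7976*j + 0.3584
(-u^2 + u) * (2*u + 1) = -2*u^3 + u^2 + u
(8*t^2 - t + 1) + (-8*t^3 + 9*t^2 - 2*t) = -8*t^3 + 17*t^2 - 3*t + 1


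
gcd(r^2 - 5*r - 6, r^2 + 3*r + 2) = r + 1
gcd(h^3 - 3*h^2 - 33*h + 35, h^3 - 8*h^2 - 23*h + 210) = h^2 - 2*h - 35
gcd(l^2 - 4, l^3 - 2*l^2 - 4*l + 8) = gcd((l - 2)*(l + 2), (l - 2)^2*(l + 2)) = l^2 - 4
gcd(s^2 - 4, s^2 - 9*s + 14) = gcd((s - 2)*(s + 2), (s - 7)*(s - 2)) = s - 2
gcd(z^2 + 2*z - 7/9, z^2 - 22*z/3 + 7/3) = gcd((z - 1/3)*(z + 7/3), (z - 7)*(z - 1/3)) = z - 1/3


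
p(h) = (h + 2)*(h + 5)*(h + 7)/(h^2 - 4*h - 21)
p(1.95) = -9.83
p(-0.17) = -2.98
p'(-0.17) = -2.04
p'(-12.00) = 0.57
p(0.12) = -3.60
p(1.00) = -6.00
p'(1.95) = -4.96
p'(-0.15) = -2.06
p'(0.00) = -2.17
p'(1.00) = -3.25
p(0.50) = -4.53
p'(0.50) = -2.64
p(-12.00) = -2.05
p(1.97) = -9.93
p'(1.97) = -5.01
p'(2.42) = -6.24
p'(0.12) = -2.28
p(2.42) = -12.45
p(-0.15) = -3.02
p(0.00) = -3.33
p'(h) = (4 - 2*h)*(h + 2)*(h + 5)*(h + 7)/(h^2 - 4*h - 21)^2 + (h + 2)*(h + 5)/(h^2 - 4*h - 21) + (h + 2)*(h + 7)/(h^2 - 4*h - 21) + (h + 5)*(h + 7)/(h^2 - 4*h - 21) = (h^4 - 8*h^3 - 178*h^2 - 728*h - 959)/(h^4 - 8*h^3 - 26*h^2 + 168*h + 441)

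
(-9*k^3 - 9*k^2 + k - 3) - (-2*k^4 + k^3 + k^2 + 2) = 2*k^4 - 10*k^3 - 10*k^2 + k - 5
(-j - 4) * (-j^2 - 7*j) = j^3 + 11*j^2 + 28*j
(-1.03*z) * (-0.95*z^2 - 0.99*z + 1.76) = 0.9785*z^3 + 1.0197*z^2 - 1.8128*z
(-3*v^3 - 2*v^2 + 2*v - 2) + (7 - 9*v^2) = -3*v^3 - 11*v^2 + 2*v + 5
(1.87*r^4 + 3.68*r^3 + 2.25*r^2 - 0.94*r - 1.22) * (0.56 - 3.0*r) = -5.61*r^5 - 9.9928*r^4 - 4.6892*r^3 + 4.08*r^2 + 3.1336*r - 0.6832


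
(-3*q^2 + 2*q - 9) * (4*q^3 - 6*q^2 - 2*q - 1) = -12*q^5 + 26*q^4 - 42*q^3 + 53*q^2 + 16*q + 9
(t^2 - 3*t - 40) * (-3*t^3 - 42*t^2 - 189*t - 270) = -3*t^5 - 33*t^4 + 57*t^3 + 1977*t^2 + 8370*t + 10800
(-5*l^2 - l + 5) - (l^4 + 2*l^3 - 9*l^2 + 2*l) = -l^4 - 2*l^3 + 4*l^2 - 3*l + 5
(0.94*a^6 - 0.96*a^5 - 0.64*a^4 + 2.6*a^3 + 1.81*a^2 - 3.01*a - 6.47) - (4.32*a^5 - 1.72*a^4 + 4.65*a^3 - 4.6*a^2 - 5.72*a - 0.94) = 0.94*a^6 - 5.28*a^5 + 1.08*a^4 - 2.05*a^3 + 6.41*a^2 + 2.71*a - 5.53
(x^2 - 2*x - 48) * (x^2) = x^4 - 2*x^3 - 48*x^2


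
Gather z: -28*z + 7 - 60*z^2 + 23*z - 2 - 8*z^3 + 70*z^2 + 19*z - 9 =-8*z^3 + 10*z^2 + 14*z - 4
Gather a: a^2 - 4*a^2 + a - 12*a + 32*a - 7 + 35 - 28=-3*a^2 + 21*a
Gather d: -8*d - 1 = -8*d - 1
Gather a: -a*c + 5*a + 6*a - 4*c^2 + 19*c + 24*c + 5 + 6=a*(11 - c) - 4*c^2 + 43*c + 11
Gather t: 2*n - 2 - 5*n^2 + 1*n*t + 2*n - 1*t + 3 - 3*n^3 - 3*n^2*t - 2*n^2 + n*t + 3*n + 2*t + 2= -3*n^3 - 7*n^2 + 7*n + t*(-3*n^2 + 2*n + 1) + 3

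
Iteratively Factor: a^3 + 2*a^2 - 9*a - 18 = (a + 3)*(a^2 - a - 6) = (a + 2)*(a + 3)*(a - 3)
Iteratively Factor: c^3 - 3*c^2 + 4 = (c - 2)*(c^2 - c - 2) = (c - 2)^2*(c + 1)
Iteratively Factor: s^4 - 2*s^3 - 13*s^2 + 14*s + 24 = (s + 3)*(s^3 - 5*s^2 + 2*s + 8) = (s - 4)*(s + 3)*(s^2 - s - 2) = (s - 4)*(s - 2)*(s + 3)*(s + 1)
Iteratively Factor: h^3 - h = (h + 1)*(h^2 - h) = h*(h + 1)*(h - 1)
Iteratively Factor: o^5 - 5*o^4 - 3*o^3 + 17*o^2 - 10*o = (o - 5)*(o^4 - 3*o^2 + 2*o) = (o - 5)*(o - 1)*(o^3 + o^2 - 2*o) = (o - 5)*(o - 1)^2*(o^2 + 2*o) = (o - 5)*(o - 1)^2*(o + 2)*(o)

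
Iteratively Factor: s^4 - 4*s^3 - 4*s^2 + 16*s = (s + 2)*(s^3 - 6*s^2 + 8*s) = s*(s + 2)*(s^2 - 6*s + 8) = s*(s - 2)*(s + 2)*(s - 4)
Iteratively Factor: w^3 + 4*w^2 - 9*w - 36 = (w + 3)*(w^2 + w - 12) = (w - 3)*(w + 3)*(w + 4)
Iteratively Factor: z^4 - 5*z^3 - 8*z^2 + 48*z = (z + 3)*(z^3 - 8*z^2 + 16*z) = (z - 4)*(z + 3)*(z^2 - 4*z) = z*(z - 4)*(z + 3)*(z - 4)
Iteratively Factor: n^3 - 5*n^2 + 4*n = (n - 1)*(n^2 - 4*n) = n*(n - 1)*(n - 4)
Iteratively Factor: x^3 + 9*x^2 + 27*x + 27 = (x + 3)*(x^2 + 6*x + 9) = (x + 3)^2*(x + 3)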